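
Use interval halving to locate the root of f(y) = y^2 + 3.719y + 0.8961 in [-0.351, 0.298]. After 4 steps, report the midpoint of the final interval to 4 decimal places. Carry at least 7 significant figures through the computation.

-0.2496

f(-0.351000) = -0.286068, f(0.298000) = 2.093166 (opposite signs)
step 1: m = -0.026500, f(m) = 0.798249 > 0 → root in [-0.351000, -0.026500]
step 2: m = -0.188750, f(m) = 0.229765 > 0 → root in [-0.351000, -0.188750]
step 3: m = -0.269875, f(m) = -0.034733 < 0 → root in [-0.269875, -0.188750]
step 4: m = -0.229312, f(m) = 0.095871 > 0 → root in [-0.269875, -0.229312]
Midpoint of [-0.269875, -0.229312] = -0.249594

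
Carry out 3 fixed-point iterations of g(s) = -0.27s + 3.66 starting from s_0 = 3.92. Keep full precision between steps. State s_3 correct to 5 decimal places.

s_1 = g(3.920000) = 2.601600
s_2 = g(2.601600) = 2.957568
s_3 = g(2.957568) = 2.861457

2.86146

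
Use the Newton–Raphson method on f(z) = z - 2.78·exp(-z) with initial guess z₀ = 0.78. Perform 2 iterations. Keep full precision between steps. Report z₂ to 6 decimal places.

f'(z) = 1 + 2.78·exp(-z)
z_0 = 0.780000: f = -0.494369, f' = 2.274369 → z_1 = 0.780000 - (-0.494369)/(2.274369) = 0.997365
z_1 = 0.997365: f = -0.028038, f' = 2.025403 → z_2 = 0.997365 - (-0.028038)/(2.025403) = 1.011208

1.011208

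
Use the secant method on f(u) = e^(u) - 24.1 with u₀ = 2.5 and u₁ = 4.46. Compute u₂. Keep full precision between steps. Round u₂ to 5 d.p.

f(u_0) = -11.917506, f(u_1) = 62.387509
u_2 = 4.460000 - (62.387509)·(4.460000 - 2.500000)/(62.387509 - (-11.917506)) = 2.814357; f(u_2) = -7.417552

2.81436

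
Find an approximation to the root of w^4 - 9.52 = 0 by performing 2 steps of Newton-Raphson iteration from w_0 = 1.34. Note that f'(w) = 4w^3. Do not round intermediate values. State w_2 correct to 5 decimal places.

w_0 = 1.340000: f = -6.295821, f' = 9.624416 → w_1 = 1.340000 - (-6.295821)/(9.624416) = 1.994151
w_1 = 1.994151: f = 6.293649, f' = 31.720065 → w_2 = 1.994151 - (6.293649)/(31.720065) = 1.795739

1.79574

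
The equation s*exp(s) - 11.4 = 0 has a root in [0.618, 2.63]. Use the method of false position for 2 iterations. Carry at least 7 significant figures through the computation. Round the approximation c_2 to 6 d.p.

False-position update: c = (a·f(b) − b·f(a))/(f(b) − f(a)); replace the endpoint whose sign matches f(c).
f(0.618000) = -10.253478, f(2.630000) = 25.088015
step 1: c = 1.201733, f(c) = -7.403185 < 0 → new bracket [1.201733, 2.630000]
step 2: c = 1.527167, f(c) = -4.367230 < 0 → new bracket [1.527167, 2.630000]

1.527167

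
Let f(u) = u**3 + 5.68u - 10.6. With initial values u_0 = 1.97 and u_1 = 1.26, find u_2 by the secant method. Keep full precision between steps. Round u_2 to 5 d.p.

f(u_0) = 8.234973, f(u_1) = -1.442824
u_2 = 1.260000 - (-1.442824)·(1.260000 - 1.970000)/(-1.442824 - (8.234973)) = 1.365851; f(u_2) = -0.293904

1.36585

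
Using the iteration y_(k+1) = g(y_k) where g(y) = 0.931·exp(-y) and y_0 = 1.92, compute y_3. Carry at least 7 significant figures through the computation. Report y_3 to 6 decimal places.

y_1 = g(1.920000) = 0.136491
y_2 = g(0.136491) = 0.812218
y_3 = g(0.812218) = 0.413245

0.413245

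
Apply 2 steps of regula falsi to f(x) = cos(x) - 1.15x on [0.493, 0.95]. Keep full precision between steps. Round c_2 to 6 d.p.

0.676957

False-position update: c = (a·f(b) − b·f(a))/(f(b) − f(a)); replace the endpoint whose sign matches f(c).
f(0.493000) = 0.313967, f(0.950000) = -0.510817
step 1: c = 0.666964, f(c) = 0.018694 > 0 → new bracket [0.666964, 0.950000]
step 2: c = 0.676957, f(c) = 0.000982 > 0 → new bracket [0.676957, 0.950000]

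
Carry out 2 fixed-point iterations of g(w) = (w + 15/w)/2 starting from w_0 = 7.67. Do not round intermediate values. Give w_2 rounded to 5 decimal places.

w_1 = g(7.670000) = 4.812836
w_2 = g(4.812836) = 3.964751

3.96475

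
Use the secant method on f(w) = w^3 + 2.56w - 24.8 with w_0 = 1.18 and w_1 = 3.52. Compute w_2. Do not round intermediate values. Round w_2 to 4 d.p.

Secant update: w_(k+1) = w_k − f(w_k)·(w_k − w_(k-1))/(f(w_k) − f(w_(k-1))).
f(w_0) = -20.136168, f(w_1) = 27.825408
w_2 = 3.520000 - (27.825408)·(3.520000 - 1.180000)/(27.825408 - (-20.136168)) = 2.162425; f(w_2) = -9.152522

2.1624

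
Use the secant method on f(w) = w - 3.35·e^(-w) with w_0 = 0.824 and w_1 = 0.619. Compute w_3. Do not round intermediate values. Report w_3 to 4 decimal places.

1.1022

f(w_0) = -0.645556, f(w_1) = -1.184917
w_2 = 0.619000 - (-1.184917)·(0.619000 - 0.824000)/(-1.184917 - (-0.645556)) = 1.069363; f(w_2) = -0.080449
w_3 = 1.069363 - (-0.080449)·(1.069363 - 0.619000)/(-0.080449 - (-1.184917)) = 1.102167; f(w_3) = -0.010538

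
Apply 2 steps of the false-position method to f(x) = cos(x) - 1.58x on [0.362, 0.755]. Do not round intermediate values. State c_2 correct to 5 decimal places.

False-position update: c = (a·f(b) − b·f(a))/(f(b) − f(a)); replace the endpoint whose sign matches f(c).
f(0.362000) = 0.363230, f(0.755000) = -0.464628
step 1: c = 0.534432, f(c) = 0.016155 > 0 → new bracket [0.534432, 0.755000]
step 2: c = 0.541844, f(c) = 0.000646 > 0 → new bracket [0.541844, 0.755000]

0.54184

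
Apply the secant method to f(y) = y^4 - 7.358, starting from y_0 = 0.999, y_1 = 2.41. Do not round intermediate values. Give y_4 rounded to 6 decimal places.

1.741802

Secant update: y_(k+1) = y_k − f(y_k)·(y_k − y_(k-1))/(f(y_k) − f(y_(k-1))).
f(y_0) = -6.361994, f(y_1) = 26.376026
y_2 = 2.410000 - (26.376026)·(2.410000 - 0.999000)/(26.376026 - (-6.361994)) = 1.273200; f(y_2) = -4.730233
y_3 = 1.273200 - (-4.730233)·(1.273200 - 2.410000)/(-4.730233 - (26.376026)) = 1.446070; f(y_3) = -2.985225
y_4 = 1.446070 - (-2.985225)·(1.446070 - 1.273200)/(-2.985225 - (-4.730233)) = 1.741802; f(y_4) = 1.846391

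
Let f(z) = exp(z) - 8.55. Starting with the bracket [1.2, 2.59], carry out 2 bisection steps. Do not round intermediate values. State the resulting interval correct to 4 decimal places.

[1.8950, 2.2425]

f(1.200000) = -5.229883, f(2.590000) = 4.779772 (opposite signs)
step 1: m = 1.895000, f(m) = -1.897452 < 0 → root in [1.895000, 2.590000]
step 2: m = 2.242500, f(m) = 0.866844 > 0 → root in [1.895000, 2.242500]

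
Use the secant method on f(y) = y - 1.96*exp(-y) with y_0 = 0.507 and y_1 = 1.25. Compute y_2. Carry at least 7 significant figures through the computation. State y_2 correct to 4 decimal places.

Secant update: y_(k+1) = y_k − f(y_k)·(y_k − y_(k-1))/(f(y_k) − f(y_(k-1))).
f(y_0) = -0.673508, f(y_1) = 0.688451
y_2 = 1.250000 - (0.688451)·(1.250000 - 0.507000)/(0.688451 - (-0.673508)) = 0.874424; f(y_2) = 0.056904

0.8744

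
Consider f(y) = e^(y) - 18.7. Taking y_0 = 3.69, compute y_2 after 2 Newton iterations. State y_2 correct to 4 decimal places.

2.9527

f'(y) = e^(y)
y_0 = 3.690000: f = 21.344847, f' = 40.044847 → y_1 = 3.690000 - (21.344847)/(40.044847) = 3.156976
y_1 = 3.156976: f = 4.799436, f' = 23.499436 → y_2 = 3.156976 - (4.799436)/(23.499436) = 2.952740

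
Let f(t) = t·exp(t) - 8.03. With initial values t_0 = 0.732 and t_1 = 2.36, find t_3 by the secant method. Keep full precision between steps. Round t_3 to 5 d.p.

f(t_0) = -6.508000, f(t_1) = 16.964645
t_2 = 2.360000 - (16.964645)·(2.360000 - 0.732000)/(16.964645 - (-6.508000)) = 1.183378; f(t_2) = -4.165818
t_3 = 1.183378 - (-4.165818)·(1.183378 - 2.360000)/(-4.165818 - (16.964645)) = 1.415346; f(t_3) = -2.201734

1.41535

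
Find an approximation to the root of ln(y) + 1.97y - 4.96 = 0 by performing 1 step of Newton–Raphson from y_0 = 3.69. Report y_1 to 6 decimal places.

Newton update: y ← y − f(y)/f'(y).
f'(y) = 1/y + 1.97
y_0 = 3.690000: f = 3.614926, f' = 2.241003 → y_1 = 3.690000 - (3.614926)/(2.241003) = 2.076916

2.076916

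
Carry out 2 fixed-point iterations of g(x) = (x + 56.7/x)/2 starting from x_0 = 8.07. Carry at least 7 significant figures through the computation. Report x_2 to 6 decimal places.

7.529962

x_1 = g(8.070000) = 7.548011
x_2 = g(7.548011) = 7.529962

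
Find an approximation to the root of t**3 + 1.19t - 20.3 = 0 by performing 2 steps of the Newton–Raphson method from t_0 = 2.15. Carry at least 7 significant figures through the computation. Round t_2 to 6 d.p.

2.585229

f'(t) = 3t**2 + 1.19
t_0 = 2.150000: f = -7.803125, f' = 15.057500 → t_1 = 2.150000 - (-7.803125)/(15.057500) = 2.668222
t_1 = 2.668222: f = 1.871343, f' = 22.548223 → t_2 = 2.668222 - (1.871343)/(22.548223) = 2.585229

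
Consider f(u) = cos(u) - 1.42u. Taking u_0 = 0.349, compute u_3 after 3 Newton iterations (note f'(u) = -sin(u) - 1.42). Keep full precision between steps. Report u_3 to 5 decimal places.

0.58653

u_0 = 0.349000: f = 0.444135, f' = -1.761958 → u_1 = 0.349000 - (0.444135)/(-1.761958) = 0.601069
u_1 = 0.601069: f = -0.028787, f' = -1.985524 → u_2 = 0.601069 - (-0.028787)/(-1.985524) = 0.586571
u_2 = 0.586571: f = -0.000087, f' = -1.973508 → u_3 = 0.586571 - (-0.000087)/(-1.973508) = 0.586527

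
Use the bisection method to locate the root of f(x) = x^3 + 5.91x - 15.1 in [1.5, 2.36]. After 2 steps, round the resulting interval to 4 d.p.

f(1.500000) = -2.860000, f(2.360000) = 11.991856 (opposite signs)
step 1: m = 1.930000, f(m) = 3.495357 > 0 → root in [1.500000, 1.930000]
step 2: m = 1.715000, f(m) = 0.079851 > 0 → root in [1.500000, 1.715000]

[1.5000, 1.7150]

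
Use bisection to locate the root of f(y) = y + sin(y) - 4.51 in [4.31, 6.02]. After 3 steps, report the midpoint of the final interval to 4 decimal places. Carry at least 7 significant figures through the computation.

5.2719

f(4.310000) = -1.120128, f(6.020000) = 1.249843 (opposite signs)
step 1: m = 5.165000, f(m) = -0.244308 < 0 → root in [5.165000, 6.020000]
step 2: m = 5.592500, f(m) = 0.445434 > 0 → root in [5.165000, 5.592500]
step 3: m = 5.378750, f(m) = 0.082674 > 0 → root in [5.165000, 5.378750]
Midpoint of [5.165000, 5.378750] = 5.271875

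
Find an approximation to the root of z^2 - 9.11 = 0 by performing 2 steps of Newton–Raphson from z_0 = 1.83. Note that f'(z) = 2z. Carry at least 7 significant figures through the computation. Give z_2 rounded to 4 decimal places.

z_0 = 1.830000: f = -5.761100, f' = 3.660000 → z_1 = 1.830000 - (-5.761100)/(3.660000) = 3.404071
z_1 = 3.404071: f = 2.477700, f' = 6.808142 → z_2 = 3.404071 - (2.477700)/(6.808142) = 3.040139

3.0401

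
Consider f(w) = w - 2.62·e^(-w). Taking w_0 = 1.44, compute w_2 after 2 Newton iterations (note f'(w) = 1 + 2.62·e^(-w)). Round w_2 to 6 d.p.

w_0 = 1.440000: f = 0.819249, f' = 1.620751 → w_1 = 1.440000 - (0.819249)/(1.620751) = 0.934525
w_1 = 0.934525: f = -0.094539, f' = 2.029064 → w_2 = 0.934525 - (-0.094539)/(2.029064) = 0.981117

0.981117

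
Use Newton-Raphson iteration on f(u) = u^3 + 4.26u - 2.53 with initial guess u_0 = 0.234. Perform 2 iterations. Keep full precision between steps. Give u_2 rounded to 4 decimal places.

f'(u) = 3u^2 + 4.26
u_0 = 0.234000: f = -1.520347, f' = 4.424268 → u_1 = 0.234000 - (-1.520347)/(4.424268) = 0.577638
u_1 = 0.577638: f = 0.123476, f' = 5.260997 → u_2 = 0.577638 - (0.123476)/(5.260997) = 0.554168

0.5542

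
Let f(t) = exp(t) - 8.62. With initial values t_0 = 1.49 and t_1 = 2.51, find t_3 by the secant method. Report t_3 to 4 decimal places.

f(t_0) = -4.182904, f(t_1) = 3.684930
t_2 = 2.510000 - (3.684930)·(2.510000 - 1.490000)/(3.684930 - (-4.182904)) = 2.032279; f(t_2) = -0.988540
t_3 = 2.032279 - (-0.988540)·(2.032279 - 2.510000)/(-0.988540 - (3.684930)) = 2.133327; f(t_3) = -0.177086

2.1333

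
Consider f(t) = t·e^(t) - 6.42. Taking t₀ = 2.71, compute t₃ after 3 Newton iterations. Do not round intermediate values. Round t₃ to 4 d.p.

1.4979

f'(t) = (t + 1)·e^(t)
t_0 = 2.710000: f = 34.309337, f' = 55.758612 → t_1 = 2.710000 - (34.309337)/(55.758612) = 2.094681
t_1 = 2.094681: f = 10.594777, f' = 25.137626 → t_2 = 2.094681 - (10.594777)/(25.137626) = 1.673210
t_2 = 1.673210: f = 2.496951, f' = 14.246199 → t_3 = 1.673210 - (2.496951)/(14.246199) = 1.497939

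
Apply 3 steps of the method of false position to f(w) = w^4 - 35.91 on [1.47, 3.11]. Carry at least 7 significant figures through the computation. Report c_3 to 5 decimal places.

f(1.470000) = -31.240511, f(3.110000) = 57.639518
step 1: c = 2.046445, f(c) = -18.371187 < 0 → new bracket [2.046445, 3.110000]
step 2: c = 2.303498, f(c) = -7.755283 < 0 → new bracket [2.303498, 3.110000]
step 3: c = 2.399142, f(c) = -2.779805 < 0 → new bracket [2.399142, 3.110000]

2.39914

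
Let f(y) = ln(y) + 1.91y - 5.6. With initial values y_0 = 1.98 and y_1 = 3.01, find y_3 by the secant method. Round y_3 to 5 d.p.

f(y_0) = -1.135103, f(y_1) = 1.251040
y_2 = 3.010000 - (1.251040)·(3.010000 - 1.980000)/(1.251040 - (-1.135103)) = 2.469977; f(y_2) = 0.021866
y_3 = 2.469977 - (0.021866)·(2.469977 - 3.010000)/(0.021866 - (1.251040)) = 2.460371; f(y_3) = -0.000379

2.46037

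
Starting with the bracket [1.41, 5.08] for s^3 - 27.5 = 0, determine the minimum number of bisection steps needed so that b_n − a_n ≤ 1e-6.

22

Initial width b − a = 5.08 − 1.41 = 3.670000.
After n steps the width is (b−a)/2^n; need (b−a)/2^n ≤ 1e-6.
So n ≥ log₂(3.670000/1e-6) = log₂(3670000.0000) ≈ 21.8073.
Hence n = 22.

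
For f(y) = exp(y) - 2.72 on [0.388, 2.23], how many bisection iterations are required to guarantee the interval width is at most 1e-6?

Initial width b − a = 2.23 − 0.388 = 1.842000.
After n steps the width is (b−a)/2^n; need (b−a)/2^n ≤ 1e-6.
So n ≥ log₂(1.842000/1e-6) = log₂(1842000.0000) ≈ 20.8128.
Hence n = 21.

21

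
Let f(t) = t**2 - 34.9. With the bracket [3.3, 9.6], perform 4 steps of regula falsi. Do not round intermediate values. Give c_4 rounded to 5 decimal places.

f(3.300000) = -24.010000, f(9.600000) = 57.260000
step 1: c = 5.161240, f(c) = -8.261598 < 0 → new bracket [5.161240, 9.600000]
step 2: c = 5.720922, f(c) = -2.171050 < 0 → new bracket [5.720922, 9.600000]
step 3: c = 5.862627, f(c) = -0.529604 < 0 → new bracket [5.862627, 9.600000]
step 4: c = 5.896878, f(c) = -0.126834 < 0 → new bracket [5.896878, 9.600000]

5.89688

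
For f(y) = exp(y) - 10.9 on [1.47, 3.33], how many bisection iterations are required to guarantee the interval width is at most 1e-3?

11

Initial width b − a = 3.33 − 1.47 = 1.860000.
After n steps the width is (b−a)/2^n; need (b−a)/2^n ≤ 1e-3.
So n ≥ log₂(1.860000/1e-3) = log₂(1860.0000) ≈ 10.8611.
Hence n = 11.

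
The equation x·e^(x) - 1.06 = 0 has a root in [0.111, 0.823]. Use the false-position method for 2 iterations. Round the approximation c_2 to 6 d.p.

0.570964

False-position update: c = (a·f(b) − b·f(a))/(f(b) − f(a)); replace the endpoint whose sign matches f(c).
f(0.111000) = -0.935969, f(0.823000) = 0.814236
step 1: c = 0.491761, f(c) = -0.255875 < 0 → new bracket [0.491761, 0.823000]
step 2: c = 0.570964, f(c) = -0.049409 < 0 → new bracket [0.570964, 0.823000]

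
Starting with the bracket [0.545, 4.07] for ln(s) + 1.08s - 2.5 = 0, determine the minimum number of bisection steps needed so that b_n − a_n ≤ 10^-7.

Initial width b − a = 4.07 − 0.545 = 3.525000.
After n steps the width is (b−a)/2^n; need (b−a)/2^n ≤ 10^-7.
So n ≥ log₂(3.525000/10^-7) = log₂(35250000.0000) ≈ 25.0711.
Hence n = 26.

26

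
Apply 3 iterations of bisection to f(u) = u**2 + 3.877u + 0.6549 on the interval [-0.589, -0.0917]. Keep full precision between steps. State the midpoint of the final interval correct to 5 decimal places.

-0.18494

f(-0.589000) = -1.281732, f(-0.091700) = 0.307788 (opposite signs)
step 1: m = -0.340350, f(m) = -0.548799 < 0 → root in [-0.340350, -0.091700]
step 2: m = -0.216025, f(m) = -0.135962 < 0 → root in [-0.216025, -0.091700]
step 3: m = -0.153863, f(m) = 0.082049 > 0 → root in [-0.216025, -0.153863]
Midpoint of [-0.216025, -0.153863] = -0.184944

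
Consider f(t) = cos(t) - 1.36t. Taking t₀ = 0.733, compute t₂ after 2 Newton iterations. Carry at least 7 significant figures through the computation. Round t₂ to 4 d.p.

0.6048

f'(t) = -sin(t) - 1.36
t_0 = 0.733000: f = -0.253710, f' = -2.029102 → t_1 = 0.733000 - (-0.253710)/(-2.029102) = 0.607965
t_1 = 0.607965: f = -0.006020, f' = -1.931198 → t_2 = 0.607965 - (-0.006020)/(-1.931198) = 0.604848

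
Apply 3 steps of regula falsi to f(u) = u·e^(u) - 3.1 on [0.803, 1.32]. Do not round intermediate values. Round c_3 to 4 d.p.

f(0.803000) = -1.307521, f(1.320000) = 1.841316
step 1: c = 1.017679, f(c) = -0.284322 < 0 → new bracket [1.017679, 1.320000]
step 2: c = 1.058117, f(c) = -0.051629 < 0 → new bracket [1.058117, 1.320000]
step 3: c = 1.065259, f(c) = -0.009052 < 0 → new bracket [1.065259, 1.320000]

1.0653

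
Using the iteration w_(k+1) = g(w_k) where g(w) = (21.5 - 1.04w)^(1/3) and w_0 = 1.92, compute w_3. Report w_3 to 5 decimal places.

w_1 = g(1.920000) = 2.691754
w_2 = g(2.691754) = 2.654310
w_3 = g(2.654310) = 2.656151

2.65615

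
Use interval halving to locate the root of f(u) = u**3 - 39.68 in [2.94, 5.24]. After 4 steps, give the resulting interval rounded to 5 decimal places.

[3.37125, 3.51500]

f(2.940000) = -14.267816, f(5.240000) = 104.197824 (opposite signs)
step 1: m = 4.090000, f(m) = 28.737929 > 0 → root in [2.940000, 4.090000]
step 2: m = 3.515000, f(m) = 3.748616 > 0 → root in [2.940000, 3.515000]
step 3: m = 3.227500, f(m) = -6.059919 < 0 → root in [3.227500, 3.515000]
step 4: m = 3.371250, f(m) = -1.364643 < 0 → root in [3.371250, 3.515000]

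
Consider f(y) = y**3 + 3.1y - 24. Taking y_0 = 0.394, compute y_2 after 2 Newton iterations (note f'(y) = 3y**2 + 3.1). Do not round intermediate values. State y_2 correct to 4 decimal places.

y_0 = 0.394000: f = -22.717437, f' = 3.565708 → y_1 = 0.394000 - (-22.717437)/(3.565708) = 6.765087
y_1 = 6.765087: f = 306.585506, f' = 140.399219 → y_2 = 6.765087 - (306.585506)/(140.399219) = 4.581418

4.5814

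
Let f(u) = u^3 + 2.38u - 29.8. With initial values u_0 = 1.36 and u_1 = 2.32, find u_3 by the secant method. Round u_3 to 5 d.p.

2.77688

f(u_0) = -24.047744, f(u_1) = -11.791232
u_2 = 2.320000 - (-11.791232)·(2.320000 - 1.360000)/(-11.791232 - (-24.047744)) = 3.243557; f(u_2) = 12.044019
u_3 = 3.243557 - (12.044019)·(3.243557 - 2.320000)/(12.044019 - (-11.791232)) = 2.776881; f(u_3) = -1.778308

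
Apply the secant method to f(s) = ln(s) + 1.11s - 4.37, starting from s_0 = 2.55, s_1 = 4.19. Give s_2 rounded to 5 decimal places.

f(s_0) = -0.603407, f(s_1) = 1.713601
s_2 = 4.190000 - (1.713601)·(4.190000 - 2.550000)/(1.713601 - (-0.603407)) = 2.977097; f(s_2) = 0.025526

2.97710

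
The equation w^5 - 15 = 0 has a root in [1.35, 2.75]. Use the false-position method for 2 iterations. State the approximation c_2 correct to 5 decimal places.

f(1.350000) = -10.515967, f(2.750000) = 142.276367
step 1: c = 1.446355, f(c) = -8.670419 < 0 → new bracket [1.446355, 2.750000]
step 2: c = 1.521237, f(c) = -6.853251 < 0 → new bracket [1.521237, 2.750000]

1.52124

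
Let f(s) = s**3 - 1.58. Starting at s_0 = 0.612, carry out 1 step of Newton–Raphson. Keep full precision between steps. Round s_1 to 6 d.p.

f'(s) = 3s**2
s_0 = 0.612000: f = -1.350779, f' = 1.123632 → s_1 = 0.612000 - (-1.350779)/(1.123632) = 1.814154

1.814154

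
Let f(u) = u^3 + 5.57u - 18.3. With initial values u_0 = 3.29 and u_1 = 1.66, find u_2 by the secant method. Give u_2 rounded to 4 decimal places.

1.8420

f(u_0) = 35.636589, f(u_1) = -4.479504
u_2 = 1.660000 - (-4.479504)·(1.660000 - 3.290000)/(-4.479504 - (35.636589)) = 1.842012; f(u_2) = -1.790039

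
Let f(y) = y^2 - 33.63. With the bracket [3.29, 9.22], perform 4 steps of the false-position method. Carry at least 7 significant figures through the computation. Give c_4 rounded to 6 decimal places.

f(3.290000) = -22.805900, f(9.220000) = 51.378400
step 1: c = 5.113014, f(c) = -7.487092 < 0 → new bracket [5.113014, 9.220000]
step 2: c = 5.635381, f(c) = -1.872487 < 0 → new bracket [5.635381, 9.220000]
step 3: c = 5.761428, f(c) = -0.435945 < 0 → new bracket [5.761428, 9.220000]
step 4: c = 5.790527, f(c) = -0.099794 < 0 → new bracket [5.790527, 9.220000]

5.790527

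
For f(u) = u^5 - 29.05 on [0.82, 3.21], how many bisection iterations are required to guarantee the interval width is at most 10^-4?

Initial width b − a = 3.21 − 0.82 = 2.390000.
After n steps the width is (b−a)/2^n; need (b−a)/2^n ≤ 10^-4.
So n ≥ log₂(2.390000/10^-4) = log₂(23900.0000) ≈ 14.5447.
Hence n = 15.

15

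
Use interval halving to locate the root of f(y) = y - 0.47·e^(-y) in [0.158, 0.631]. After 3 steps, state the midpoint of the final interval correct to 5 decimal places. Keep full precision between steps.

f(0.158000) = -0.243309, f(0.631000) = 0.380932 (opposite signs)
step 1: m = 0.394500, f(m) = 0.077712 > 0 → root in [0.158000, 0.394500]
step 2: m = 0.276250, f(m) = -0.080303 < 0 → root in [0.276250, 0.394500]
step 3: m = 0.335375, f(m) = -0.000708 < 0 → root in [0.335375, 0.394500]
Midpoint of [0.335375, 0.394500] = 0.364938

0.36494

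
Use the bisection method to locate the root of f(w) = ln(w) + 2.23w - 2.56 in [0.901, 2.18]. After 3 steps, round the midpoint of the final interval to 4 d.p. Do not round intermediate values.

f(0.901000) = -0.655020, f(2.180000) = 3.080725 (opposite signs)
step 1: m = 1.540500, f(m) = 1.307422 > 0 → root in [0.901000, 1.540500]
step 2: m = 1.220750, f(m) = 0.361738 > 0 → root in [0.901000, 1.220750]
step 3: m = 1.060875, f(m) = -0.135155 < 0 → root in [1.060875, 1.220750]
Midpoint of [1.060875, 1.220750] = 1.140813

1.1408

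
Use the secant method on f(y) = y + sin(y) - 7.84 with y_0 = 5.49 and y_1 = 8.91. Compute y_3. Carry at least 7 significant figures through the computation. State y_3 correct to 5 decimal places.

f(y_0) = -3.062592, f(y_1) = 1.562342
y_2 = 8.910000 - (1.562342)·(8.910000 - 5.490000)/(1.562342 - (-3.062592)) = 7.754695; f(y_2) = 0.909770
y_3 = 7.754695 - (0.909770)·(7.754695 - 8.910000)/(0.909770 - (1.562342)) = 6.144048; f(y_3) = -1.834640

6.14405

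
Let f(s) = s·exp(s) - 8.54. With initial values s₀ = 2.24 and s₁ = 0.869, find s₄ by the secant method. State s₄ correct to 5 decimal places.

1.59753

f(s_0) = 12.501062, f(s_1) = -6.467848
s_2 = 0.869000 - (-6.467848)·(0.869000 - 2.240000)/(-6.467848 - (12.501062)) = 1.336471; f(s_2) = -3.453938
s_3 = 1.336471 - (-3.453938)·(1.336471 - 0.869000)/(-3.453938 - (-6.467848)) = 1.872193; f(s_3) = 3.634006
s_4 = 1.872193 - (3.634006)·(1.872193 - 1.336471)/(3.634006 - (-3.453938)) = 1.597527; f(s_4) = -0.646941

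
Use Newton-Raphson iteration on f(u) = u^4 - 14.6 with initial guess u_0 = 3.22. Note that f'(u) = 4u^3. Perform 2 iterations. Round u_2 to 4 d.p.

u_0 = 3.220000: f = 92.903719, f' = 133.544992 → u_1 = 3.220000 - (92.903719)/(133.544992) = 2.524326
u_1 = 2.524326: f = 26.005239, f' = 64.342295 → u_2 = 2.524326 - (26.005239)/(64.342295) = 2.120156

2.1202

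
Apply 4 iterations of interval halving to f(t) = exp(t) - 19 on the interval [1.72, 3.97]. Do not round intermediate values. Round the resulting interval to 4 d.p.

f(1.720000) = -13.415472, f(3.970000) = 33.984531 (opposite signs)
step 1: m = 2.845000, f(m) = -1.798441 < 0 → root in [2.845000, 3.970000]
step 2: m = 3.407500, f(m) = 11.189676 > 0 → root in [2.845000, 3.407500]
step 3: m = 3.126250, f(m) = 3.788363 > 0 → root in [2.845000, 3.126250]
step 4: m = 2.985625, f(m) = 0.798873 > 0 → root in [2.845000, 2.985625]

[2.8450, 2.9856]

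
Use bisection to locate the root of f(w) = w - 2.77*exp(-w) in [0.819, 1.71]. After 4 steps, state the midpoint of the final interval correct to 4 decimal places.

f(0.819000) = -0.402216, f(1.710000) = 1.209002 (opposite signs)
step 1: m = 1.264500, f(m) = 0.482306 > 0 → root in [0.819000, 1.264500]
step 2: m = 1.041750, f(m) = 0.064392 > 0 → root in [0.819000, 1.041750]
step 3: m = 0.930375, f(m) = -0.162129 < 0 → root in [0.930375, 1.041750]
step 4: m = 0.986062, f(m) = -0.047266 < 0 → root in [0.986062, 1.041750]
Midpoint of [0.986062, 1.041750] = 1.013906

1.0139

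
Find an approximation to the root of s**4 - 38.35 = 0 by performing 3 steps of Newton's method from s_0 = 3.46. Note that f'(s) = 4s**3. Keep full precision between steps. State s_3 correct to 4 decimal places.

Newton update: s ← s − f(s)/f'(s).
s_0 = 3.460000: f = 104.969207, f' = 165.686944 → s_1 = 3.460000 - (104.969207)/(165.686944) = 2.826461
s_1 = 2.826461: f = 25.472196, f' = 90.321013 → s_2 = 2.826461 - (25.472196)/(90.321013) = 2.544442
s_2 = 2.544442: f = 3.565080, f' = 65.892762 → s_3 = 2.544442 - (3.565080)/(65.892762) = 2.490338

2.4903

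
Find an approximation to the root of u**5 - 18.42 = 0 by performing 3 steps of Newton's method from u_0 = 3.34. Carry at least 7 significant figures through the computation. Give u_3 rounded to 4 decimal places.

1.9332

Newton update: u ← u − f(u)/f'(u).
f'(u) = 5u**4
u_0 = 3.340000: f = 397.234354, f' = 622.237057 → u_1 = 3.340000 - (397.234354)/(622.237057) = 2.701603
u_1 = 2.701603: f = 125.495490, f' = 266.352046 → u_2 = 2.701603 - (125.495490)/(266.352046) = 2.230439
u_2 = 2.230439: f = 36.781597, f' = 123.746042 → u_3 = 2.230439 - (36.781597)/(123.746042) = 1.933204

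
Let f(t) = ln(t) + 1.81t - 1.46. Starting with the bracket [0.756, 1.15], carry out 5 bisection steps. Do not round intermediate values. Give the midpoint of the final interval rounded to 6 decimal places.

0.872969

f(0.756000) = -0.371354, f(1.150000) = 0.761262 (opposite signs)
step 1: m = 0.953000, f(m) = 0.216790 > 0 → root in [0.756000, 0.953000]
step 2: m = 0.854500, f(m) = -0.070594 < 0 → root in [0.854500, 0.953000]
step 3: m = 0.903750, f(m) = 0.074585 > 0 → root in [0.854500, 0.903750]
step 4: m = 0.879125, f(m) = 0.002388 > 0 → root in [0.854500, 0.879125]
step 5: m = 0.866812, f(m) = -0.034002 < 0 → root in [0.866812, 0.879125]
Midpoint of [0.866812, 0.879125] = 0.872969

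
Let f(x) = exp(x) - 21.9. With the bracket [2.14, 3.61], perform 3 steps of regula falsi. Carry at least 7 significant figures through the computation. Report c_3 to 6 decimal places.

3.071310

f(2.140000) = -13.400562, f(3.610000) = 15.066053
step 1: c = 2.831998, f(c) = -4.920657 < 0 → new bracket [2.831998, 3.610000]
step 2: c = 3.023539, f(c) = -1.336062 < 0 → new bracket [3.023539, 3.610000]
step 3: c = 3.071310, f(c) = -0.329856 < 0 → new bracket [3.071310, 3.610000]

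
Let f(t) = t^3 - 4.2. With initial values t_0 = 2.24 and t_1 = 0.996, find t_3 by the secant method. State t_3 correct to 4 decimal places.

1.7443

f(t_0) = 7.039424, f(t_1) = -3.211952
t_2 = 0.996000 - (-3.211952)·(0.996000 - 2.240000)/(-3.211952 - (7.039424)) = 1.385769; f(t_2) = -1.538831
t_3 = 1.385769 - (-1.538831)·(1.385769 - 0.996000)/(-1.538831 - (-3.211952)) = 1.744254; f(t_3) = 1.106754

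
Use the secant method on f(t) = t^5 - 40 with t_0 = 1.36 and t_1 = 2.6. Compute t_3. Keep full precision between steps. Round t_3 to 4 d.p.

f(t_0) = -35.347413, f(t_1) = 78.813760
t_2 = 2.600000 - (78.813760)·(2.600000 - 1.360000)/(78.813760 - (-35.347413)) = 1.743938; f(t_2) = -23.869234
t_3 = 1.743938 - (-23.869234)·(1.743938 - 2.600000)/(-23.869234 - (78.813760)) = 1.942934; f(t_3) = -12.312068

1.9429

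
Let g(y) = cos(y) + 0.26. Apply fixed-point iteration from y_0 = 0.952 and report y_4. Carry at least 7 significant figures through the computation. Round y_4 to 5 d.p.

0.91251

y_1 = g(0.952000) = 0.840055
y_2 = g(0.840055) = 0.927422
y_3 = g(0.927422) = 0.859899
y_4 = g(0.859899) = 0.912514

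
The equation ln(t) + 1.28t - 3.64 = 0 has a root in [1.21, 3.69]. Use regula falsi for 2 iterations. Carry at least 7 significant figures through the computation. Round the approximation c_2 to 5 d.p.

2.22744

f(1.210000) = -1.900580, f(3.690000) = 2.388826
step 1: c = 2.308856, f(c) = 0.152087 > 0 → new bracket [1.210000, 2.308856]
step 2: c = 2.227439, f(c) = 0.011974 > 0 → new bracket [1.210000, 2.227439]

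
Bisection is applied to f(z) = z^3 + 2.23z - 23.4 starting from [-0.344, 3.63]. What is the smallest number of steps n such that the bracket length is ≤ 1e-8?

Initial width b − a = 3.63 − -0.344 = 3.974000.
After n steps the width is (b−a)/2^n; need (b−a)/2^n ≤ 1e-8.
So n ≥ log₂(3.974000/1e-8) = log₂(397400000.0000) ≈ 28.5660.
Hence n = 29.

29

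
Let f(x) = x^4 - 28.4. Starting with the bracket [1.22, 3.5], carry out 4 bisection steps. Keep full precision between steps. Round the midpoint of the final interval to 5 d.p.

2.28875

f(1.220000) = -26.184665, f(3.500000) = 121.662500 (opposite signs)
step 1: m = 2.360000, f(m) = 2.620444 > 0 → root in [1.220000, 2.360000]
step 2: m = 1.790000, f(m) = -18.133743 < 0 → root in [1.790000, 2.360000]
step 3: m = 2.075000, f(m) = -9.861593 < 0 → root in [2.075000, 2.360000]
step 4: m = 2.217500, f(m) = -4.220099 < 0 → root in [2.217500, 2.360000]
Midpoint of [2.217500, 2.360000] = 2.288750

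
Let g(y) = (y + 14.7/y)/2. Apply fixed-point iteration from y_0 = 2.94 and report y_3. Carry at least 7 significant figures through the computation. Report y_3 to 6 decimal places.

3.834059

y_1 = g(2.940000) = 3.970000
y_2 = g(3.970000) = 3.836385
y_3 = g(3.836385) = 3.834059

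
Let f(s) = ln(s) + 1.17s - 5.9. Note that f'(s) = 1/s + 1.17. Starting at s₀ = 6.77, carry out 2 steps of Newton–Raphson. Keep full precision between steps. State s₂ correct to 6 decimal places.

3.882967

Newton update: s ← s − f(s)/f'(s).
s_0 = 6.770000: f = 3.933401, f' = 1.317710 → s_1 = 6.770000 - (3.933401)/(1.317710) = 3.784973
s_1 = 3.784973: f = -0.140543, f' = 1.434203 → s_2 = 3.784973 - (-0.140543)/(1.434203) = 3.882967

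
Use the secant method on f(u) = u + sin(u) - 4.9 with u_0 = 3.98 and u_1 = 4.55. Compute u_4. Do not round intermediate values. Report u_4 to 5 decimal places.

5.53722

f(u_0) = -1.663579, f(u_1) = -1.336844
u_2 = 4.550000 - (-1.336844)·(4.550000 - 3.980000)/(-1.336844 - (-1.663579)) = 6.882166; f(u_2) = 2.545967
u_3 = 6.882166 - (2.545967)·(6.882166 - 4.550000)/(2.545967 - (-1.336844)) = 5.352960; f(u_3) = -0.348795
u_4 = 5.352960 - (-0.348795)·(5.352960 - 6.882166)/(-0.348795 - (2.545967)) = 5.537217; f(u_4) = -0.041467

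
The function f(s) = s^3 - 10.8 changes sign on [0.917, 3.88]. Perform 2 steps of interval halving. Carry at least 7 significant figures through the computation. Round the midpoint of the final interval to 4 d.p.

f(0.917000) = -10.028905, f(3.880000) = 47.611072 (opposite signs)
step 1: m = 2.398500, f(m) = 2.998096 > 0 → root in [0.917000, 2.398500]
step 2: m = 1.657750, f(m) = -6.244279 < 0 → root in [1.657750, 2.398500]
Midpoint of [1.657750, 2.398500] = 2.028125

2.0281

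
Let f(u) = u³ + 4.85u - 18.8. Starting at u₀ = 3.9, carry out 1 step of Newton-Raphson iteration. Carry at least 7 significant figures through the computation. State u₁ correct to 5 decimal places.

2.72262

f'(u) = 3u² + 4.85
u_0 = 3.900000: f = 59.434000, f' = 50.480000 → u_1 = 3.900000 - (59.434000)/(50.480000) = 2.722623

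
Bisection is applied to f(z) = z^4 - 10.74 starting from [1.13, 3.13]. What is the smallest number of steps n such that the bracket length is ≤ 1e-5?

18

Initial width b − a = 3.13 − 1.13 = 2.000000.
After n steps the width is (b−a)/2^n; need (b−a)/2^n ≤ 1e-5.
So n ≥ log₂(2.000000/1e-5) = log₂(200000.0000) ≈ 17.6096.
Hence n = 18.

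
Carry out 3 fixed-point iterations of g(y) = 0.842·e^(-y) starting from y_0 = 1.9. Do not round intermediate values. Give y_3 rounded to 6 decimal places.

y_1 = g(1.900000) = 0.125937
y_2 = g(0.125937) = 0.742367
y_3 = g(0.742367) = 0.400780

0.400780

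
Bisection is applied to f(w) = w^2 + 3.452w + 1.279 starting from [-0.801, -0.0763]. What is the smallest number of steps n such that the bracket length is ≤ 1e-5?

Initial width b − a = -0.0763 − -0.801 = 0.724700.
After n steps the width is (b−a)/2^n; need (b−a)/2^n ≤ 1e-5.
So n ≥ log₂(0.724700/1e-5) = log₂(72470.0000) ≈ 16.1451.
Hence n = 17.

17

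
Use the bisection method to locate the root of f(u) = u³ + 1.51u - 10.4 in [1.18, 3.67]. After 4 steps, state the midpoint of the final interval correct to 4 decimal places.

f(1.180000) = -6.975168, f(3.670000) = 44.572563 (opposite signs)
step 1: m = 2.425000, f(m) = 7.522266 > 0 → root in [1.180000, 2.425000]
step 2: m = 1.802500, f(m) = -1.821891 < 0 → root in [1.802500, 2.425000]
step 3: m = 2.113750, f(m) = 2.235869 > 0 → root in [1.802500, 2.113750]
step 4: m = 1.958125, f(m) = 0.064716 > 0 → root in [1.802500, 1.958125]
Midpoint of [1.802500, 1.958125] = 1.880312

1.8803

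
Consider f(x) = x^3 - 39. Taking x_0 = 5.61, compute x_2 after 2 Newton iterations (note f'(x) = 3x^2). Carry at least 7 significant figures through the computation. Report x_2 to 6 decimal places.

x_0 = 5.610000: f = 137.558481, f' = 94.416300 → x_1 = 5.610000 - (137.558481)/(94.416300) = 4.153064
x_1 = 4.153064: f = 32.631815, f' = 51.743828 → x_2 = 4.153064 - (32.631815)/(51.743828) = 3.522423

3.522423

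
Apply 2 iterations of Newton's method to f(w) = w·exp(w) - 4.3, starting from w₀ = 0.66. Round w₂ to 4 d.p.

1.3190

Newton update: w ← w − f(w)/f'(w).
f'(w) = (w + 1)·exp(w)
w_0 = 0.660000: f = -3.023037, f' = 3.211755 → w_1 = 0.660000 - (-3.023037)/(3.211755) = 1.601241
w_1 = 1.601241: f = 3.640852, f' = 12.900037 → w_2 = 1.601241 - (3.640852)/(12.900037) = 1.319006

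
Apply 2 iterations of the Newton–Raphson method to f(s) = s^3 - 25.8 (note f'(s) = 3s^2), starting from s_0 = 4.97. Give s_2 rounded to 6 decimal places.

3.082476

Newton update: s ← s − f(s)/f'(s).
s_0 = 4.970000: f = 96.963473, f' = 74.102700 → s_1 = 4.970000 - (96.963473)/(74.102700) = 3.661499
s_1 = 3.661499: f = 23.288152, f' = 40.219720 → s_2 = 3.661499 - (23.288152)/(40.219720) = 3.082476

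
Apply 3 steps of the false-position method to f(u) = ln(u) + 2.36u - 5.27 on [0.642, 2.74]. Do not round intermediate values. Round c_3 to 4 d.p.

1.9508

f(0.642000) = -4.198047, f(2.740000) = 2.204358
step 1: c = 2.017655, f(c) = 0.193603 > 0 → new bracket [0.642000, 2.017655]
step 2: c = 1.957011, f(c) = 0.019963 > 0 → new bracket [0.642000, 1.957011]
step 3: c = 1.950787, f(c) = 0.002090 > 0 → new bracket [0.642000, 1.950787]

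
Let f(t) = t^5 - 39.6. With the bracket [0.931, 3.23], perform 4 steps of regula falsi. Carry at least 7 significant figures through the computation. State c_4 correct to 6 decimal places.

1.726837

f(0.931000) = -38.900563, f(3.230000) = 311.970650
step 1: c = 1.185887, f(c) = -37.254605 < 0 → new bracket [1.185887, 3.230000]
step 2: c = 1.403948, f(c) = -34.145492 < 0 → new bracket [1.403948, 3.230000]
step 3: c = 1.584094, f(c) = -29.625178 < 0 → new bracket [1.584094, 3.230000]
step 4: c = 1.726837, f(c) = -24.244764 < 0 → new bracket [1.726837, 3.230000]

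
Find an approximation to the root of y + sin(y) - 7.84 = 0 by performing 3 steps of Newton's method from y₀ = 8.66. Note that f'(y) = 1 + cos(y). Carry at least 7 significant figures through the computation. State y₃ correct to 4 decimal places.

y_0 = 8.660000: f = 1.512377, f' = 0.278464 → y_1 = 8.660000 - (1.512377)/(0.278464) = 3.228858
y_1 = 3.228858: f = -4.698297, f' = 0.003805 → y_2 = 3.228858 - (-4.698297)/(0.003805) = 1237.919226
y_2 = 1237.919226: f = 1230.210565, f' = 1.991337 → y_3 = 1237.919226 - (1230.210565)/(1.991337) = 620.138154

620.1382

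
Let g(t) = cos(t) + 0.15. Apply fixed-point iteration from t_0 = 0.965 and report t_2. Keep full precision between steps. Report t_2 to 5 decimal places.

0.90219

t_1 = g(0.965000) = 0.719417
t_2 = g(0.719417) = 0.902190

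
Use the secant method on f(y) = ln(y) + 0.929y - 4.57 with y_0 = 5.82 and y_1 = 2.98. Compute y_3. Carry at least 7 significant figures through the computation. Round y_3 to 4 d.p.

3.5549

f(y_0) = 2.598080, f(y_1) = -0.709657
y_2 = 2.980000 - (-0.709657)·(2.980000 - 5.820000)/(-0.709657 - (2.598080)) = 3.589306; f(y_2) = 0.042425
y_3 = 3.589306 - (0.042425)·(3.589306 - 2.980000)/(0.042425 - (-0.709657)) = 3.554936; f(y_3) = 0.000872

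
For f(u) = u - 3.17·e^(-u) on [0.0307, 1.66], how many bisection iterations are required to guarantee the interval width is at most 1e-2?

Initial width b − a = 1.66 − 0.0307 = 1.629300.
After n steps the width is (b−a)/2^n; need (b−a)/2^n ≤ 1e-2.
So n ≥ log₂(1.629300/1e-2) = log₂(162.9300) ≈ 7.3481.
Hence n = 8.

8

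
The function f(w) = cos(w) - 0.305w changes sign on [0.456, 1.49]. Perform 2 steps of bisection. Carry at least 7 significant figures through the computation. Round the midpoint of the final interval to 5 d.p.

1.10225

f(0.456000) = 0.758741, f(1.490000) = -0.373742 (opposite signs)
step 1: m = 0.973000, f(m) = 0.266057 > 0 → root in [0.973000, 1.490000]
step 2: m = 1.231500, f(m) = -0.042784 < 0 → root in [0.973000, 1.231500]
Midpoint of [0.973000, 1.231500] = 1.102250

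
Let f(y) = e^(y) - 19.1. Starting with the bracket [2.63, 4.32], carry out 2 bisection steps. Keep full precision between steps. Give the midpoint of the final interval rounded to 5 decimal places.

f(2.630000) = -5.226230, f(4.320000) = 56.088628 (opposite signs)
step 1: m = 3.475000, f(m) = 13.197829 > 0 → root in [2.630000, 3.475000]
step 2: m = 3.052500, f(m) = 2.068199 > 0 → root in [2.630000, 3.052500]
Midpoint of [2.630000, 3.052500] = 2.841250

2.84125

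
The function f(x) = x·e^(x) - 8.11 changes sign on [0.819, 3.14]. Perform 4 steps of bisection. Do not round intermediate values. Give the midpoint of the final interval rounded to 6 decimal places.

1.616844

f(0.819000) = -6.252319, f(3.140000) = 64.436142 (opposite signs)
step 1: m = 1.979500, f(m) = 6.219843 > 0 → root in [0.819000, 1.979500]
step 2: m = 1.399250, f(m) = -2.440016 < 0 → root in [1.399250, 1.979500]
step 3: m = 1.689375, f(m) = 1.039815 > 0 → root in [1.399250, 1.689375]
step 4: m = 1.544312, f(m) = -0.875282 < 0 → root in [1.544312, 1.689375]
Midpoint of [1.544312, 1.689375] = 1.616844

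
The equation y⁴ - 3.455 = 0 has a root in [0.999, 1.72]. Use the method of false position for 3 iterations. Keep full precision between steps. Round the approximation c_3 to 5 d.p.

f(0.999000) = -2.458994, f(1.720000) = 5.297131
step 1: c = 1.227585, f(c) = -1.184056 < 0 → new bracket [1.227585, 1.720000]
step 2: c = 1.317545, f(c) = -0.441565 < 0 → new bracket [1.317545, 1.720000]
step 3: c = 1.348512, f(c) = -0.148114 < 0 → new bracket [1.348512, 1.720000]

1.34851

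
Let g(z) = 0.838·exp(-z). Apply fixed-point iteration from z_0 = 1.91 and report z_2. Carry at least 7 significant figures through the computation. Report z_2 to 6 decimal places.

z_1 = g(1.910000) = 0.124091
z_2 = g(0.124091) = 0.740205

0.740205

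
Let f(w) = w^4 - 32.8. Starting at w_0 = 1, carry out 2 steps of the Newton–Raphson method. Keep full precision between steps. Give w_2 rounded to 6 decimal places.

6.723938

f'(w) = 4w^3
w_0 = 1.000000: f = -31.800000, f' = 4.000000 → w_1 = 1.000000 - (-31.800000)/(4.000000) = 8.950000
w_1 = 8.950000: f = 6383.610506, f' = 2867.669500 → w_2 = 8.950000 - (6383.610506)/(2867.669500) = 6.723938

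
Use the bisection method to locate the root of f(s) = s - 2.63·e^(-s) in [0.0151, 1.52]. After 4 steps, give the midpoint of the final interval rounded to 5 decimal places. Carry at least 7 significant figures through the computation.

f(0.015100) = -2.575485, f(1.520000) = 0.944788 (opposite signs)
step 1: m = 0.767550, f(m) = -0.453161 < 0 → root in [0.767550, 1.520000]
step 2: m = 1.143775, f(m) = 0.305820 > 0 → root in [0.767550, 1.143775]
step 3: m = 0.955662, f(m) = -0.055723 < 0 → root in [0.955662, 1.143775]
step 4: m = 1.049719, f(m) = 0.129124 > 0 → root in [0.955662, 1.049719]
Midpoint of [0.955662, 1.049719] = 1.002691

1.00269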